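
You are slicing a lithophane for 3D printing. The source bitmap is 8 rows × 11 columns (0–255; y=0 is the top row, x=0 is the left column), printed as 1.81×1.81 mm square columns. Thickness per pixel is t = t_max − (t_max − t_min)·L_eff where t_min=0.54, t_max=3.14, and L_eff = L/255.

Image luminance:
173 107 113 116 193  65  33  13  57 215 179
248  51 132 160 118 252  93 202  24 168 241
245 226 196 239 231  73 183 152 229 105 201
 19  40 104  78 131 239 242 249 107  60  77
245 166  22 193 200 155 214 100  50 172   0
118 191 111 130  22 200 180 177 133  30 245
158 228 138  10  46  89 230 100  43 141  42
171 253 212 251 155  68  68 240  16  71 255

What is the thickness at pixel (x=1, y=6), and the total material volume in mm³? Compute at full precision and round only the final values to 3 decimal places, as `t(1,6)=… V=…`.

t(1,6)=0.815 V=490.449

span = t_max - t_min = 3.14 - 0.54 = 2.600
L(1,6) = 228, L_eff = 228/255 = 0.894118
t(1,6) = 3.14 - 2.600·0.894118 = 0.815
Σt over all 8·11 pixels = 190874/1275 ≈ 149.7050980
V = pitch²·Σt = 1.81²·190874/1275 = 490.449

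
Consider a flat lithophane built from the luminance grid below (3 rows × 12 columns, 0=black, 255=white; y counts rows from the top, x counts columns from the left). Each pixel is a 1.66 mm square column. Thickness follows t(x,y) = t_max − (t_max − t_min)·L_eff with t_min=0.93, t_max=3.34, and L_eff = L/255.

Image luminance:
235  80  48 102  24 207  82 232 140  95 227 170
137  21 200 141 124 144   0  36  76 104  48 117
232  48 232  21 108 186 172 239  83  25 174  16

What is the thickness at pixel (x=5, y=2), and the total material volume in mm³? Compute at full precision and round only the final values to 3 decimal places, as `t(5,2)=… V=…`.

t(5,2)=1.582 V=218.671

span = t_max - t_min = 3.34 - 0.93 = 2.410
L(5,2) = 186, L_eff = 186/255 = 0.729412
t(5,2) = 3.34 - 2.410·0.729412 = 1.582
Σt over all 3·12 pixels = 337259/4250 ≈ 79.3550588
V = pitch²·Σt = 1.66²·337259/4250 = 218.671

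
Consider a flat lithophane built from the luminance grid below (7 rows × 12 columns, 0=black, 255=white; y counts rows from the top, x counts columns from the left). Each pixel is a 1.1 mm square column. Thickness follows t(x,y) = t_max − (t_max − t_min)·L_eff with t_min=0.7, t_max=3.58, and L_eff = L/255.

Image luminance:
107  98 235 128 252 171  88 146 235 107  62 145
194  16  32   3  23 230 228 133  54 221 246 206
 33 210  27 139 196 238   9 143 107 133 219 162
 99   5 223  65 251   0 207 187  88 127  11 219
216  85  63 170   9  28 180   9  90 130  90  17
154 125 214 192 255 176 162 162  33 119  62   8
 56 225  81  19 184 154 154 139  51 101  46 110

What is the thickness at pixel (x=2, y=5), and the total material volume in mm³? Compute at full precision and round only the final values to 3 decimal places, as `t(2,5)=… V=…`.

span = t_max - t_min = 3.58 - 0.7 = 2.880
L(2,5) = 214, L_eff = 214/255 = 0.839216
t(2,5) = 3.58 - 2.880·0.839216 = 1.163
Σt over all 7·12 pixels = 386382/2125 ≈ 181.8268235
V = pitch²·Σt = 1.1²·386382/2125 = 220.010

t(2,5)=1.163 V=220.010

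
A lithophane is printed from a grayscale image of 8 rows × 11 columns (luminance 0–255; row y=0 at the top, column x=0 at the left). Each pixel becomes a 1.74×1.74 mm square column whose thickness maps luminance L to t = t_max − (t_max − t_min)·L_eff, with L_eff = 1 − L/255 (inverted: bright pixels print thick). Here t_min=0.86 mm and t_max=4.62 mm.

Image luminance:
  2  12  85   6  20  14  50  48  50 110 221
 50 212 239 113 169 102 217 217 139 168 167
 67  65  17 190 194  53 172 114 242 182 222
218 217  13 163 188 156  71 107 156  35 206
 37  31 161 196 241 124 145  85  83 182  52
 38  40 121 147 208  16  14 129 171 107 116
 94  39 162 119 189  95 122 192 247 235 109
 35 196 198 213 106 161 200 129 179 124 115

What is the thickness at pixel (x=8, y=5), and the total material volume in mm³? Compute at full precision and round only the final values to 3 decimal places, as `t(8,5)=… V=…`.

t(8,5)=3.381 V=727.426

span = t_max - t_min = 4.62 - 0.86 = 3.760
L(8,5) = 171, L_eff = 1 - 171/255 = 0.329412 (inverted)
t(8,5) = 4.62 - 3.760·0.329412 = 3.381
Σt over all 8·11 pixels = 1531688/6375 ≈ 240.2647843
V = pitch²·Σt = 1.74²·1531688/6375 = 727.426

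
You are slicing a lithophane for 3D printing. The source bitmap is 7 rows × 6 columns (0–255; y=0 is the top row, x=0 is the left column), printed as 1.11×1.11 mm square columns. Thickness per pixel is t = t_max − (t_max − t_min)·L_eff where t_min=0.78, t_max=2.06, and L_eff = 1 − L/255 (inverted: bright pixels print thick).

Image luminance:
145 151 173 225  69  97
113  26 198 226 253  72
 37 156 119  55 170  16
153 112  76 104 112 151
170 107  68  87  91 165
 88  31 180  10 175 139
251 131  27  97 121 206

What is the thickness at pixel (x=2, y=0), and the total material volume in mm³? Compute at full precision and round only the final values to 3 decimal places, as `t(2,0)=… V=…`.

t(2,0)=1.648 V=72.233

span = t_max - t_min = 2.06 - 0.78 = 1.280
L(2,0) = 173, L_eff = 1 - 173/255 = 0.321569 (inverted)
t(2,0) = 2.06 - 1.280·0.321569 = 1.648
Σt over all 7·6 pixels = 373741/6375 ≈ 58.6260392
V = pitch²·Σt = 1.11²·373741/6375 = 72.233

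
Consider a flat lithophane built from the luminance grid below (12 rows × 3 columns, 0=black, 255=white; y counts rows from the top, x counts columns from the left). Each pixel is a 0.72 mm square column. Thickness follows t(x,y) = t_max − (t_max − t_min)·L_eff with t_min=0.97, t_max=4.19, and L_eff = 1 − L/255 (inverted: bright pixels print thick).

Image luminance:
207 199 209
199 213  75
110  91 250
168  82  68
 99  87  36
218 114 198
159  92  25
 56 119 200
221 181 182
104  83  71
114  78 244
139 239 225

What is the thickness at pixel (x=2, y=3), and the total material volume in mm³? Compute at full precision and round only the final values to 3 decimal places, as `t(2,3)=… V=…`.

span = t_max - t_min = 4.19 - 0.97 = 3.220
L(2,3) = 68, L_eff = 1 - 68/255 = 0.733333 (inverted)
t(2,3) = 4.19 - 3.220·0.733333 = 1.829
Σt over all 12·3 pixels = 255037/2550 ≈ 100.0145098
V = pitch²·Σt = 0.72²·255037/2550 = 51.848

t(2,3)=1.829 V=51.848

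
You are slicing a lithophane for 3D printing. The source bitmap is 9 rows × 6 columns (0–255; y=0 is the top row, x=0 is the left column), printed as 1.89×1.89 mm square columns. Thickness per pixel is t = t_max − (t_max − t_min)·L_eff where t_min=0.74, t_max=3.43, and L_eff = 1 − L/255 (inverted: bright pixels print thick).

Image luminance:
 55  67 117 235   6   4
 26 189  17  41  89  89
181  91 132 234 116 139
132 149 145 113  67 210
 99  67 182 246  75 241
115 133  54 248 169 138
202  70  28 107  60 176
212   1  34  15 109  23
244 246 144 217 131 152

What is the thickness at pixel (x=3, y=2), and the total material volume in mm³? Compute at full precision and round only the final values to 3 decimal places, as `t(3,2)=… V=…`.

t(3,2)=3.208 V=390.765

span = t_max - t_min = 3.43 - 0.74 = 2.690
L(3,2) = 234, L_eff = 1 - 234/255 = 0.082353 (inverted)
t(3,2) = 3.43 - 2.690·0.082353 = 3.208
Σt over all 9·6 pixels = 464923/4250 ≈ 109.3936471
V = pitch²·Σt = 1.89²·464923/4250 = 390.765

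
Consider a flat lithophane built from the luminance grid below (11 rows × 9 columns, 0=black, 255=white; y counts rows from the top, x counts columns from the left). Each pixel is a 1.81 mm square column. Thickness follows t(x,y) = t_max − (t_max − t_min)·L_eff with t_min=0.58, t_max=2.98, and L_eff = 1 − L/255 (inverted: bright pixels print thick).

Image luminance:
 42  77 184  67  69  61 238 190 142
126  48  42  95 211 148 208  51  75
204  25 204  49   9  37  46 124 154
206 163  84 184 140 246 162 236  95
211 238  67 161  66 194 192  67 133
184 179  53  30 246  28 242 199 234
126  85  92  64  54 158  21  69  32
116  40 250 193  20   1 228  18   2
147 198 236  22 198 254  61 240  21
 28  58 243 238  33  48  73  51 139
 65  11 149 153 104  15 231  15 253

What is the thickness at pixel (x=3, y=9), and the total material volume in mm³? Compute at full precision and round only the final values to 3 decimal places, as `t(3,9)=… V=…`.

t(3,9)=2.820 V=558.706

span = t_max - t_min = 2.98 - 0.58 = 2.400
L(3,9) = 238, L_eff = 1 - 238/255 = 0.066667 (inverted)
t(3,9) = 2.98 - 2.400·0.066667 = 2.820
Σt over all 11·9 pixels = 170.54
V = pitch²·Σt = 1.81²·170.54 = 558.706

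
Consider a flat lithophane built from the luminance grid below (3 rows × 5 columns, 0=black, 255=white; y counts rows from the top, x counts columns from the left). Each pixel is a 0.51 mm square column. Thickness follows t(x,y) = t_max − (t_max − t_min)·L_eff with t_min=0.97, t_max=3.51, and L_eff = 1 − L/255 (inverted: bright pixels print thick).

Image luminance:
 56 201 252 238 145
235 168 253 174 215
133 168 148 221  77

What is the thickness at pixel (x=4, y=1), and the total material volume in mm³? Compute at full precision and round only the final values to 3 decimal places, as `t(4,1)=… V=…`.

t(4,1)=3.112 V=10.738

span = t_max - t_min = 3.51 - 0.97 = 2.540
L(4,1) = 215, L_eff = 1 - 215/255 = 0.156863 (inverted)
t(4,1) = 3.51 - 2.540·0.156863 = 3.112
Σt over all 3·5 pixels = 1052761/25500 ≈ 41.2847451
V = pitch²·Σt = 0.51²·1052761/25500 = 10.738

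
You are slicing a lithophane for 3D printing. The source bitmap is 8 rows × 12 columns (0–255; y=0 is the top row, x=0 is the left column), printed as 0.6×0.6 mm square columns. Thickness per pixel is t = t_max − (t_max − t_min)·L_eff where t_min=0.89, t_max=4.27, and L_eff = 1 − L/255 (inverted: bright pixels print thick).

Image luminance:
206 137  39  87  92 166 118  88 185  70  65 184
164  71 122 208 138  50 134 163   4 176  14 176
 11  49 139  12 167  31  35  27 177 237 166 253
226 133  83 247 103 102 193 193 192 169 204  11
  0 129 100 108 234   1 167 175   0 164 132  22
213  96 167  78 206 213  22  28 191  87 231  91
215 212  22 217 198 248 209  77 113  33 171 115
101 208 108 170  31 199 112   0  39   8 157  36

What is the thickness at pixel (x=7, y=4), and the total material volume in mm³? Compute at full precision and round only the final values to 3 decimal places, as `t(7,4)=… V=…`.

t(7,4)=3.210 V=87.404

span = t_max - t_min = 4.27 - 0.89 = 3.380
L(7,4) = 175, L_eff = 1 - 175/255 = 0.313725 (inverted)
t(7,4) = 4.27 - 3.380·0.313725 = 3.210
Σt over all 8·12 pixels = 1031853/4250 ≈ 242.7889412
V = pitch²·Σt = 0.6²·1031853/4250 = 87.404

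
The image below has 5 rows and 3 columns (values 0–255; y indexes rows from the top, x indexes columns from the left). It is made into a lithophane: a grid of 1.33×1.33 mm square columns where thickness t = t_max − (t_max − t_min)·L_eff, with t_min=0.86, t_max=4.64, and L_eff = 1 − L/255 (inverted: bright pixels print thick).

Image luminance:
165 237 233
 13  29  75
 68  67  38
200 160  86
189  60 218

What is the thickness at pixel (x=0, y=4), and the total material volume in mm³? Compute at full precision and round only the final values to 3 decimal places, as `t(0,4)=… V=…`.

t(0,4)=3.662 V=71.014

span = t_max - t_min = 4.64 - 0.86 = 3.780
L(0,4) = 189, L_eff = 1 - 189/255 = 0.258824 (inverted)
t(0,4) = 4.64 - 3.780·0.258824 = 3.662
Σt over all 5·3 pixels = 170619/4250 ≈ 40.1456471
V = pitch²·Σt = 1.33²·170619/4250 = 71.014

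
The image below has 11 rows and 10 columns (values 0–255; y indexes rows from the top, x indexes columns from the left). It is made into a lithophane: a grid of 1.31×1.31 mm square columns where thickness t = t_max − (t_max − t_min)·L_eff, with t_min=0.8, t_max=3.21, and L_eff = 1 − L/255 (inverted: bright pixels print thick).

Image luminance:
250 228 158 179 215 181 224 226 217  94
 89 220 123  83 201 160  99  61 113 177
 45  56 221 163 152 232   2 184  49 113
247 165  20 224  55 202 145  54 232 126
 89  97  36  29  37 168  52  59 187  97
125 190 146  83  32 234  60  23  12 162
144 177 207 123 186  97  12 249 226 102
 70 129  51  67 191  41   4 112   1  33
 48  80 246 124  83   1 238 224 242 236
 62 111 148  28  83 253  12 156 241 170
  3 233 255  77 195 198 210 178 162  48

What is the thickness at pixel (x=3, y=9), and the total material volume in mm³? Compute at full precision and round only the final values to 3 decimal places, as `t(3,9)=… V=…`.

t(3,9)=1.065 V=385.703

span = t_max - t_min = 3.21 - 0.8 = 2.410
L(3,9) = 28, L_eff = 1 - 28/255 = 0.890196 (inverted)
t(3,9) = 3.21 - 2.410·0.890196 = 1.065
Σt over all 11·10 pixels = 573127/2550 ≈ 224.7556863
V = pitch²·Σt = 1.31²·573127/2550 = 385.703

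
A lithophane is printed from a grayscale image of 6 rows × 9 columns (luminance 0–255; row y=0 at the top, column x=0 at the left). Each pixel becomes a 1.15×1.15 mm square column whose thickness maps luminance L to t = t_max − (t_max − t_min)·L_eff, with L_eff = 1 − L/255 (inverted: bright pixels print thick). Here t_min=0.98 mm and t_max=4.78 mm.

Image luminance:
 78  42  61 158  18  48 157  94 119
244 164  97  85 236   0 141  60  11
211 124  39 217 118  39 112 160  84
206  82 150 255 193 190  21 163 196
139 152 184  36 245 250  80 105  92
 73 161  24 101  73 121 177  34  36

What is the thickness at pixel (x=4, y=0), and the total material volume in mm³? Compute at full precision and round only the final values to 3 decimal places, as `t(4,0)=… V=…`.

t(4,0)=1.248 V=197.221

span = t_max - t_min = 4.78 - 0.98 = 3.800
L(4,0) = 18, L_eff = 1 - 18/255 = 0.929412 (inverted)
t(4,0) = 4.78 - 3.800·0.929412 = 1.248
Σt over all 6·9 pixels = 63379/425 ≈ 149.1270588
V = pitch²·Σt = 1.15²·63379/425 = 197.221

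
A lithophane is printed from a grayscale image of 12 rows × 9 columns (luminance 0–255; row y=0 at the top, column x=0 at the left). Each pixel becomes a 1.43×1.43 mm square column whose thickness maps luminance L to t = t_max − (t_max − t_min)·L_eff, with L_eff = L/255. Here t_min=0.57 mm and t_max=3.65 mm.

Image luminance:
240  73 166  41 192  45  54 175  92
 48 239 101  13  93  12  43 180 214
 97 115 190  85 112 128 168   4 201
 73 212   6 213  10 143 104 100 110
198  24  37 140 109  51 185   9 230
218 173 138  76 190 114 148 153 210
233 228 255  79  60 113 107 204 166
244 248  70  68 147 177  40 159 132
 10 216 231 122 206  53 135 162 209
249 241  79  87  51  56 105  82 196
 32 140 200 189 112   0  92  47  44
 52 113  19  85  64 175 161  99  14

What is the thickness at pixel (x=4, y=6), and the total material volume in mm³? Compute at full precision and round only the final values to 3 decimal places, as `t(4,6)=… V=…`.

t(4,6)=2.925 V=476.291

span = t_max - t_min = 3.65 - 0.57 = 3.080
L(4,6) = 60, L_eff = 60/255 = 0.235294
t(4,6) = 3.65 - 3.080·0.235294 = 2.925
Σt over all 12·9 pixels = 494948/2125 ≈ 232.9167059
V = pitch²·Σt = 1.43²·494948/2125 = 476.291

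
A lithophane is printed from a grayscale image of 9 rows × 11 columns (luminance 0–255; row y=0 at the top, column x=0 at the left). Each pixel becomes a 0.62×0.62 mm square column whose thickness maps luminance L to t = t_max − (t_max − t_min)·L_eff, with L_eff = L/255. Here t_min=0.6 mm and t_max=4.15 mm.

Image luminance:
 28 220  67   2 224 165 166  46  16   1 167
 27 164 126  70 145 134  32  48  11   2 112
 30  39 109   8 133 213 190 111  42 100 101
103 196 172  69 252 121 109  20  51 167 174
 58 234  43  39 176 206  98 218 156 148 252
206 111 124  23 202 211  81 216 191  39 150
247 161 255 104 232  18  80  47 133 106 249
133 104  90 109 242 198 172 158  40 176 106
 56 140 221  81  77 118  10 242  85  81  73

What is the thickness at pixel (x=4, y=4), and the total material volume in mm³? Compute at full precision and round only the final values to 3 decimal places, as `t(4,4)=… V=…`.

t(4,4)=1.700 V=93.665

span = t_max - t_min = 4.15 - 0.6 = 3.550
L(4,4) = 176, L_eff = 176/255 = 0.690196
t(4,4) = 4.15 - 3.550·0.690196 = 1.700
Σt over all 9·11 pixels = 103558/425 ≈ 243.6658824
V = pitch²·Σt = 0.62²·103558/425 = 93.665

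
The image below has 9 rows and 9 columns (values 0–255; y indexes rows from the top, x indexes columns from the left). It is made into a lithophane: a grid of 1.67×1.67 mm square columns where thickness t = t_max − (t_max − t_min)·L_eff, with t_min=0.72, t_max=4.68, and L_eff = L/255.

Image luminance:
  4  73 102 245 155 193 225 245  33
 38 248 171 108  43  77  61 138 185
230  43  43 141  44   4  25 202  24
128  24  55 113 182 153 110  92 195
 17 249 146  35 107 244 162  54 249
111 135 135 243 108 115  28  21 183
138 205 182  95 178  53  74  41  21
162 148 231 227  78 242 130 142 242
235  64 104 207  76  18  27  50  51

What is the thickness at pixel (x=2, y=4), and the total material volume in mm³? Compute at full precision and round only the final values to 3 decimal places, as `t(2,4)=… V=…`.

span = t_max - t_min = 4.68 - 0.72 = 3.960
L(2,4) = 146, L_eff = 146/255 = 0.572549
t(2,4) = 4.68 - 3.960·0.572549 = 2.413
Σt over all 9·9 pixels = 19134/85 ≈ 225.1058824
V = pitch²·Σt = 1.67²·19134/85 = 627.798

t(2,4)=2.413 V=627.798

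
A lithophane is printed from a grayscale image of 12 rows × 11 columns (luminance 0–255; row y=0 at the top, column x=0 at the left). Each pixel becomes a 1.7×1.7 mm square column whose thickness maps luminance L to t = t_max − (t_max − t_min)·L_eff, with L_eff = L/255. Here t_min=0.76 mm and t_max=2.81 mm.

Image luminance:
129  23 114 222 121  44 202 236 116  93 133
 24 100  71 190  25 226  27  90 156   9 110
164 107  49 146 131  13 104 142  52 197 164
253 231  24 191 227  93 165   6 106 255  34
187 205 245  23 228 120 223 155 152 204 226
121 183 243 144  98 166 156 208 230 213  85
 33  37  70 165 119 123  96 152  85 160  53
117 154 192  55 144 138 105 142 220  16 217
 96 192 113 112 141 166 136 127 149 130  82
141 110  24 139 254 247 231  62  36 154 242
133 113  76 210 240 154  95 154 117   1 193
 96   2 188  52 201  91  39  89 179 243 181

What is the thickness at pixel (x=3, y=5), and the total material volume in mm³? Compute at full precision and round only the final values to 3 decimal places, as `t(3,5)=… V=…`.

span = t_max - t_min = 2.81 - 0.76 = 2.050
L(3,5) = 144, L_eff = 144/255 = 0.564706
t(3,5) = 2.81 - 2.050·0.564706 = 1.652
Σt over all 12·11 pixels = 583939/2550 ≈ 228.9956863
V = pitch²·Σt = 1.7²·583939/2550 = 661.798

t(3,5)=1.652 V=661.798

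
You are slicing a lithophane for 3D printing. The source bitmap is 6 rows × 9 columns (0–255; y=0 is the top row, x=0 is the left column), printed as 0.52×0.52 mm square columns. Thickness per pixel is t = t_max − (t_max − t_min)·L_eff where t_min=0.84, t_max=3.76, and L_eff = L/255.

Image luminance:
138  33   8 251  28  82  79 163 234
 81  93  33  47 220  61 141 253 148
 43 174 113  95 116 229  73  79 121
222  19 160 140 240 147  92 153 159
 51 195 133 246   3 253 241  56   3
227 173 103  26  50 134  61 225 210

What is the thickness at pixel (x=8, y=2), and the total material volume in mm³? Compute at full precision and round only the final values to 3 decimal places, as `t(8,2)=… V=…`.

t(8,2)=2.374 V=33.667

span = t_max - t_min = 3.76 - 0.84 = 2.920
L(8,2) = 121, L_eff = 121/255 = 0.474510
t(8,2) = 3.76 - 2.920·0.474510 = 2.374
Σt over all 6·9 pixels = 264582/2125 ≈ 124.5091765
V = pitch²·Σt = 0.52²·264582/2125 = 33.667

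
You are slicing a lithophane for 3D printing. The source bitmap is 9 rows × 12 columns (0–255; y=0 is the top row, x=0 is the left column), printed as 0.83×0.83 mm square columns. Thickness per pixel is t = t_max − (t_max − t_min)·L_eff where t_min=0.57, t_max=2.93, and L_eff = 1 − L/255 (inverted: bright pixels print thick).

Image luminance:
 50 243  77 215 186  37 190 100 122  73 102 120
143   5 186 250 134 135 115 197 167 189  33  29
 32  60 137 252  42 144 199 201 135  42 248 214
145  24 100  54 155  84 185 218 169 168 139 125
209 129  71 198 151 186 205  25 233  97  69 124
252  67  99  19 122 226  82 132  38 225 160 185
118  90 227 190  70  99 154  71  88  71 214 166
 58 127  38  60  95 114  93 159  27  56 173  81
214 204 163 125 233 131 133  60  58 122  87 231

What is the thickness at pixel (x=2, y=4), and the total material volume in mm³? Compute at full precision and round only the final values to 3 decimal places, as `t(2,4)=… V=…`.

span = t_max - t_min = 2.93 - 0.57 = 2.360
L(2,4) = 71, L_eff = 1 - 71/255 = 0.721569 (inverted)
t(2,4) = 2.93 - 2.360·0.721569 = 1.227
Σt over all 9·12 pixels = 1222811/6375 ≈ 191.8134902
V = pitch²·Σt = 0.83²·1222811/6375 = 132.140

t(2,4)=1.227 V=132.140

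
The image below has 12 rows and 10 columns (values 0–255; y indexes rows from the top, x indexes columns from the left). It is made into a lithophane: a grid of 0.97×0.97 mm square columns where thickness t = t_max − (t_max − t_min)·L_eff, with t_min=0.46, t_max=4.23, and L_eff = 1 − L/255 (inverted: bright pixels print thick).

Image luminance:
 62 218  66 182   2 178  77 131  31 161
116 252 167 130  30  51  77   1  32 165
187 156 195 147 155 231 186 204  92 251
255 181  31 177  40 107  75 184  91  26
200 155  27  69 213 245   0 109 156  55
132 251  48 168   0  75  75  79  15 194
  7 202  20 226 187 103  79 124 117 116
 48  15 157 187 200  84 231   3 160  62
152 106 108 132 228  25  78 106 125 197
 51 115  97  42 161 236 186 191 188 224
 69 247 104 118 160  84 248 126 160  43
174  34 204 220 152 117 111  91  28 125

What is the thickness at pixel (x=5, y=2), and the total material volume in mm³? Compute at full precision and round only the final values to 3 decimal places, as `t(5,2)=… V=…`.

span = t_max - t_min = 4.23 - 0.46 = 3.770
L(5,2) = 231, L_eff = 1 - 231/255 = 0.094118 (inverted)
t(5,2) = 4.23 - 3.770·0.094118 = 3.875
Σt over all 12·10 pixels = 2361363/8500 ≈ 277.8074118
V = pitch²·Σt = 0.97²·2361363/8500 = 261.389

t(5,2)=3.875 V=261.389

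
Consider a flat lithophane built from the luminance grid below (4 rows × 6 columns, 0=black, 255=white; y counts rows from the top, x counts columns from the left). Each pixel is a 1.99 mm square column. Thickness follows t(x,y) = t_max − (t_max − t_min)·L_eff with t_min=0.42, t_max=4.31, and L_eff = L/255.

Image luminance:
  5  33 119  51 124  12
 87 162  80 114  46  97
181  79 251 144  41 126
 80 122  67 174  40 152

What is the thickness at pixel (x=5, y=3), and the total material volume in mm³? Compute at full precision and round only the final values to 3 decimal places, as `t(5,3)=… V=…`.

span = t_max - t_min = 4.31 - 0.42 = 3.890
L(5,3) = 152, L_eff = 152/255 = 0.596078
t(5,3) = 4.31 - 3.890·0.596078 = 1.991
Σt over all 4·6 pixels = 1709177/25500 ≈ 67.0265490
V = pitch²·Σt = 1.99²·1709177/25500 = 265.432

t(5,3)=1.991 V=265.432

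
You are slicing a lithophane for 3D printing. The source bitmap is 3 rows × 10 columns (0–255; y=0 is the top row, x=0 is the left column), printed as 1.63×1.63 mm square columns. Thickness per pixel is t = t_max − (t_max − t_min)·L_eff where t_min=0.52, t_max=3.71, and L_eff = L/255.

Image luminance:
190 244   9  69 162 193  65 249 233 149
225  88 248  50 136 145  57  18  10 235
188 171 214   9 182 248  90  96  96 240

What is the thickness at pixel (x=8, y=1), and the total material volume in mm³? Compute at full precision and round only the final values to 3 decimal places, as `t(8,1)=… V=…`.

span = t_max - t_min = 3.71 - 0.52 = 3.190
L(8,1) = 10, L_eff = 10/255 = 0.039216
t(8,1) = 3.71 - 3.190·0.039216 = 3.585
Σt over all 3·10 pixels = 1463579/25500 ≈ 57.3952549
V = pitch²·Σt = 1.63²·1463579/25500 = 152.493

t(8,1)=3.585 V=152.493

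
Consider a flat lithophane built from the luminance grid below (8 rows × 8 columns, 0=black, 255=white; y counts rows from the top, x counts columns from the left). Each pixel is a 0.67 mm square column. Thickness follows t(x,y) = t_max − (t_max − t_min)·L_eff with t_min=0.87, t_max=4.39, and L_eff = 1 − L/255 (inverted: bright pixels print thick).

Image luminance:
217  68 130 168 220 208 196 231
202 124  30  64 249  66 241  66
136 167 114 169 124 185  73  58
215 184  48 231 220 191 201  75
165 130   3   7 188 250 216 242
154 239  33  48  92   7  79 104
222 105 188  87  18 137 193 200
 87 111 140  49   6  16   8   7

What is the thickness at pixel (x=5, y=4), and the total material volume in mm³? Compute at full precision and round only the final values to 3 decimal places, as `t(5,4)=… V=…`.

t(5,4)=4.321 V=77.058

span = t_max - t_min = 4.39 - 0.87 = 3.520
L(5,4) = 250, L_eff = 1 - 250/255 = 0.019608 (inverted)
t(5,4) = 4.39 - 3.520·0.019608 = 4.321
Σt over all 8·8 pixels = 1094336/6375 ≈ 171.6605490
V = pitch²·Σt = 0.67²·1094336/6375 = 77.058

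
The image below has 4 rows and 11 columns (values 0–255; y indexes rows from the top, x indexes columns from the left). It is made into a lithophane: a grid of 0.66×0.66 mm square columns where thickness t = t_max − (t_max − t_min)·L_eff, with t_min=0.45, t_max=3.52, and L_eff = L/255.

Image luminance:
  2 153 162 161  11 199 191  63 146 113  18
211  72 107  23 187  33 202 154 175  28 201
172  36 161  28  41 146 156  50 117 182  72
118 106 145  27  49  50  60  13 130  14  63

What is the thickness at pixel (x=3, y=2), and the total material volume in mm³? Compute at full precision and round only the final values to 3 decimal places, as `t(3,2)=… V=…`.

span = t_max - t_min = 3.52 - 0.45 = 3.070
L(3,2) = 28, L_eff = 28/255 = 0.109804
t(3,2) = 3.52 - 3.070·0.109804 = 3.183
Σt over all 4·11 pixels = 212767/2125 ≈ 100.1256471
V = pitch²·Σt = 0.66²·212767/2125 = 43.615

t(3,2)=3.183 V=43.615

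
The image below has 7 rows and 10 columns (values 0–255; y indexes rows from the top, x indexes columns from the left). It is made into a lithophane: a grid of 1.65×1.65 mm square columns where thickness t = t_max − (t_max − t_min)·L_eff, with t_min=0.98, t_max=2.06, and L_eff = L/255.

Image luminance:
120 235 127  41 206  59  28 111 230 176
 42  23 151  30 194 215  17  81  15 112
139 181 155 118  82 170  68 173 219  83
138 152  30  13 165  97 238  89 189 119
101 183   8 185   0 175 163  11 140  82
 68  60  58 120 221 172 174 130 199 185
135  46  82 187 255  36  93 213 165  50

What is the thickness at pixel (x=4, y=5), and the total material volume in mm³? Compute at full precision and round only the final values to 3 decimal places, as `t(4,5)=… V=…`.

span = t_max - t_min = 2.06 - 0.98 = 1.080
L(4,5) = 221, L_eff = 221/255 = 0.866667
t(4,5) = 2.06 - 1.080·0.866667 = 1.124
Σt over all 7·10 pixels = 229673/2125 ≈ 108.0814118
V = pitch²·Σt = 1.65²·229673/2125 = 294.252

t(4,5)=1.124 V=294.252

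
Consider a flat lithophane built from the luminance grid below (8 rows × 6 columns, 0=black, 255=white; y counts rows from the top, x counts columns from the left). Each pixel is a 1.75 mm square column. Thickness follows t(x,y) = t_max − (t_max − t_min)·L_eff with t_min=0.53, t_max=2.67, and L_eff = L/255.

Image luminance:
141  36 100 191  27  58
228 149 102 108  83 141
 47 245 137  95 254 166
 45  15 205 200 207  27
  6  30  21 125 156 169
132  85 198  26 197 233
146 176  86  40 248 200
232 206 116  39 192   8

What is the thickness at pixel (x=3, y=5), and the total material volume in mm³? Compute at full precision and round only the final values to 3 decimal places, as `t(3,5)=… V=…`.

t(3,5)=2.452 V=236.382

span = t_max - t_min = 2.67 - 0.53 = 2.140
L(3,5) = 26, L_eff = 26/255 = 0.101961
t(3,5) = 2.67 - 2.140·0.101961 = 2.452
Σt over all 8·6 pixels = 492061/6375 ≈ 77.1860392
V = pitch²·Σt = 1.75²·492061/6375 = 236.382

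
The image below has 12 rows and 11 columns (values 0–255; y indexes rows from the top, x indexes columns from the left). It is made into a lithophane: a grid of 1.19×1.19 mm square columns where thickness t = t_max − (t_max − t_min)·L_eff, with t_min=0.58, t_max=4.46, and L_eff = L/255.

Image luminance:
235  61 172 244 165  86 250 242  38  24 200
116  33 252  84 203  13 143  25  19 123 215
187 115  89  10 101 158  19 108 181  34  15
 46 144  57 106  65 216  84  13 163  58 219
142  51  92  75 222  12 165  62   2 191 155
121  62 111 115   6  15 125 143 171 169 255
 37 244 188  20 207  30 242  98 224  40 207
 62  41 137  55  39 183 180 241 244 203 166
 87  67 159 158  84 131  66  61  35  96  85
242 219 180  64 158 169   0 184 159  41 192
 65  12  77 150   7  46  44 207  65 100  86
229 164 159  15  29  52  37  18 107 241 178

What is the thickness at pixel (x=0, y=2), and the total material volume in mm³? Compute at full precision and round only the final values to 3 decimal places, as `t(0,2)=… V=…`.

span = t_max - t_min = 4.46 - 0.58 = 3.880
L(0,2) = 187, L_eff = 187/255 = 0.733333
t(0,2) = 4.46 - 3.880·0.733333 = 1.615
Σt over all 12·11 pixels = 2258708/6375 ≈ 354.3071373
V = pitch²·Σt = 1.19²·2258708/6375 = 501.734

t(0,2)=1.615 V=501.734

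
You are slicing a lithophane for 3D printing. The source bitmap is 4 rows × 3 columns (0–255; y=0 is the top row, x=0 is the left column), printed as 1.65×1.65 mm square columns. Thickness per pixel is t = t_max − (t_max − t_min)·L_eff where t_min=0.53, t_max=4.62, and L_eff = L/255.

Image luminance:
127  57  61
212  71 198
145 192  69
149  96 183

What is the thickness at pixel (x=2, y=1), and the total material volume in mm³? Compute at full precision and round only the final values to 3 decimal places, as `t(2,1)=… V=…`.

t(2,1)=1.444 V=82.815

span = t_max - t_min = 4.62 - 0.53 = 4.090
L(2,1) = 198, L_eff = 198/255 = 0.776471
t(2,1) = 4.62 - 4.090·0.776471 = 1.444
Σt over all 4·3 pixels = 12928/425 ≈ 30.4188235
V = pitch²·Σt = 1.65²·12928/425 = 82.815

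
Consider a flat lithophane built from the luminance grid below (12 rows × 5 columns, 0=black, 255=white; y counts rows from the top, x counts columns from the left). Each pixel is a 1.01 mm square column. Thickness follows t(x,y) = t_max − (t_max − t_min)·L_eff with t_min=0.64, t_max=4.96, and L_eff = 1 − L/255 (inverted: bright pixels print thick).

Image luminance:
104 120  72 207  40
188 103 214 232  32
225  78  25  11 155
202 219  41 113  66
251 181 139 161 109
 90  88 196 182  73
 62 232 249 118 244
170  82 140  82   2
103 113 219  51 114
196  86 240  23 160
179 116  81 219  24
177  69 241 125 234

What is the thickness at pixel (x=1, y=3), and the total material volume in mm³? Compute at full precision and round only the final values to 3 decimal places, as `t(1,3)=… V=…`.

t(1,3)=4.350 V=178.601

span = t_max - t_min = 4.96 - 0.64 = 4.320
L(1,3) = 219, L_eff = 1 - 219/255 = 0.141176 (inverted)
t(1,3) = 4.96 - 4.320·0.141176 = 4.350
Σt over all 12·5 pixels = 372048/2125 ≈ 175.0814118
V = pitch²·Σt = 1.01²·372048/2125 = 178.601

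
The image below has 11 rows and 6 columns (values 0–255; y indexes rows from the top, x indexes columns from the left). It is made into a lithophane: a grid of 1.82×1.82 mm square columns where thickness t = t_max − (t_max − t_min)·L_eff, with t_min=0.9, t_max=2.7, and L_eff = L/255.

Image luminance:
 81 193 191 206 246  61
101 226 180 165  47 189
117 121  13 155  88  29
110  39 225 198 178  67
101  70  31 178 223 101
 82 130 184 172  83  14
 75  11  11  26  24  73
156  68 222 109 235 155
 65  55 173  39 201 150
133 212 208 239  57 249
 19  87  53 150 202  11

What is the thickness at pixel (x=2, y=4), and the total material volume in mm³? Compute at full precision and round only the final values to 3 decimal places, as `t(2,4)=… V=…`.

span = t_max - t_min = 2.7 - 0.9 = 1.800
L(2,4) = 31, L_eff = 31/255 = 0.121569
t(2,4) = 2.7 - 1.800·0.121569 = 2.481
Σt over all 11·6 pixels = 51546/425 ≈ 121.2847059
V = pitch²·Σt = 1.82²·51546/425 = 401.743

t(2,4)=2.481 V=401.743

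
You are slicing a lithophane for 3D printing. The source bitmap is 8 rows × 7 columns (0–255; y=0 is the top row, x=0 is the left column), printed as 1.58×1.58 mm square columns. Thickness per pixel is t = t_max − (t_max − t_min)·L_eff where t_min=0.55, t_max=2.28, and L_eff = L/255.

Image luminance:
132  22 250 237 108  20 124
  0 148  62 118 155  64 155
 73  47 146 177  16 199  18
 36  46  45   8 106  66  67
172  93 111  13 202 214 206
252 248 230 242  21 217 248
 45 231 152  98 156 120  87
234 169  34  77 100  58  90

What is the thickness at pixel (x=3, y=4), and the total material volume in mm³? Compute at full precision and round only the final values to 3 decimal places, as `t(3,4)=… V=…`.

span = t_max - t_min = 2.28 - 0.55 = 1.730
L(3,4) = 13, L_eff = 13/255 = 0.050980
t(3,4) = 2.28 - 1.730·0.050980 = 2.192
Σt over all 8·7 pixels = 139033/1700 ≈ 81.7841176
V = pitch²·Σt = 1.58²·139033/1700 = 204.166

t(3,4)=2.192 V=204.166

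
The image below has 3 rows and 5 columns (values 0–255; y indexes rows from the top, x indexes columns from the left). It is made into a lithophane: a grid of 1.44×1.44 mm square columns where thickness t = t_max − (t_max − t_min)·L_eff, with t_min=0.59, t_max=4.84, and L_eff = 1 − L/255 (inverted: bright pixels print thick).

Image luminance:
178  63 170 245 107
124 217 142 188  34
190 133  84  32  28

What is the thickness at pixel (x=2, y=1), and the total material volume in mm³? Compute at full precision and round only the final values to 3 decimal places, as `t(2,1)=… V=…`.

span = t_max - t_min = 4.84 - 0.59 = 4.250
L(2,1) = 142, L_eff = 1 - 142/255 = 0.443137 (inverted)
t(2,1) = 4.84 - 4.250·0.443137 = 2.957
Σt over all 3·5 pixels = 41.1
V = pitch²·Σt = 1.44²·41.1 = 85.225

t(2,1)=2.957 V=85.225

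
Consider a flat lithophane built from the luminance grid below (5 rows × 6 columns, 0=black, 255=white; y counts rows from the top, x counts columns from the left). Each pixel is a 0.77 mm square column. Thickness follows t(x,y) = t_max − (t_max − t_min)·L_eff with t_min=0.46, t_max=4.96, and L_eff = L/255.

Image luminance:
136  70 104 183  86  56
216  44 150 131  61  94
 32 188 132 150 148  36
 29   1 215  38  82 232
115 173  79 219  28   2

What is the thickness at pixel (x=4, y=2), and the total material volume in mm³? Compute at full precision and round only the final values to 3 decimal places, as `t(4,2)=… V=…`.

t(4,2)=2.348 V=54.428

span = t_max - t_min = 4.96 - 0.46 = 4.500
L(4,2) = 148, L_eff = 148/255 = 0.580392
t(4,2) = 4.96 - 4.500·0.580392 = 2.348
Σt over all 5·6 pixels = 91.8
V = pitch²·Σt = 0.77²·91.8 = 54.428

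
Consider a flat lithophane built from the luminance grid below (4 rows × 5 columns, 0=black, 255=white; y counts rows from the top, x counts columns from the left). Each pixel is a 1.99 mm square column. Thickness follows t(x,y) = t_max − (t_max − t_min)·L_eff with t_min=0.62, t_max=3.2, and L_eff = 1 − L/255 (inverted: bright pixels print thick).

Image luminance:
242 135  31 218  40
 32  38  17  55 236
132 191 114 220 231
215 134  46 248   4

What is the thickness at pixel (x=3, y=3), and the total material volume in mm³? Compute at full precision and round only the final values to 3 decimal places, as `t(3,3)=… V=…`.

span = t_max - t_min = 3.2 - 0.62 = 2.580
L(3,3) = 248, L_eff = 1 - 248/255 = 0.027451 (inverted)
t(3,3) = 3.2 - 2.580·0.027451 = 3.129
Σt over all 4·5 pixels = 163597/4250 ≈ 38.4934118
V = pitch²·Σt = 1.99²·163597/4250 = 152.438

t(3,3)=3.129 V=152.438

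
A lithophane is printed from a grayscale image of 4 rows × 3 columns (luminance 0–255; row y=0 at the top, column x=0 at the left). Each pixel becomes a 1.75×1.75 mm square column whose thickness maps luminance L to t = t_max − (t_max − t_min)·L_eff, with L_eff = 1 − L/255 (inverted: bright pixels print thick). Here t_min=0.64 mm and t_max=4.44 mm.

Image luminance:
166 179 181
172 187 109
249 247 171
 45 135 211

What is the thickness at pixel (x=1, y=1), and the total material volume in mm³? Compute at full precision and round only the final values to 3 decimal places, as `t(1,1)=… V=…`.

span = t_max - t_min = 4.44 - 0.64 = 3.800
L(1,1) = 187, L_eff = 1 - 187/255 = 0.266667 (inverted)
t(1,1) = 4.44 - 3.800·0.266667 = 3.427
Σt over all 4·3 pixels = 3252/85 ≈ 38.2588235
V = pitch²·Σt = 1.75²·3252/85 = 117.168

t(1,1)=3.427 V=117.168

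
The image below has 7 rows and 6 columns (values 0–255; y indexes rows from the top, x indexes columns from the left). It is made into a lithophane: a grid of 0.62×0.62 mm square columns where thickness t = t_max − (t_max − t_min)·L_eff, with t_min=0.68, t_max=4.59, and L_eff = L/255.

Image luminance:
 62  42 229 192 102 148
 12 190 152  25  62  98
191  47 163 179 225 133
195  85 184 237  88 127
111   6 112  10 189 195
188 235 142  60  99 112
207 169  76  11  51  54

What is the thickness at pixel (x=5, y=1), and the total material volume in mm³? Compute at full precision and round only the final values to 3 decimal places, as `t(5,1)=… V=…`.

span = t_max - t_min = 4.59 - 0.68 = 3.910
L(5,1) = 98, L_eff = 98/255 = 0.384314
t(5,1) = 4.59 - 3.910·0.384314 = 3.087
Σt over all 7·6 pixels = 33937/300 ≈ 113.1233333
V = pitch²·Σt = 0.62²·33937/300 = 43.485

t(5,1)=3.087 V=43.485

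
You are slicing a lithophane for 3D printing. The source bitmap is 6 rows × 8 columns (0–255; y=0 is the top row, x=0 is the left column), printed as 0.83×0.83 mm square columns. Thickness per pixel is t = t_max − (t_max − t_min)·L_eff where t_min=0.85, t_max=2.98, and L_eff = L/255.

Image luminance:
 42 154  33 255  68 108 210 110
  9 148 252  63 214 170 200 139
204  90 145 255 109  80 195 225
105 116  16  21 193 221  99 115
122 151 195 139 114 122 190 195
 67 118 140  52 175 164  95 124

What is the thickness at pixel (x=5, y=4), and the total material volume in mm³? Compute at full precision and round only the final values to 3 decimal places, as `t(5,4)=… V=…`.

t(5,4)=1.961 V=60.982

span = t_max - t_min = 2.98 - 0.85 = 2.130
L(5,4) = 122, L_eff = 122/255 = 0.478431
t(5,4) = 2.98 - 2.130·0.478431 = 1.961
Σt over all 6·8 pixels = 752423/8500 ≈ 88.5203529
V = pitch²·Σt = 0.83²·752423/8500 = 60.982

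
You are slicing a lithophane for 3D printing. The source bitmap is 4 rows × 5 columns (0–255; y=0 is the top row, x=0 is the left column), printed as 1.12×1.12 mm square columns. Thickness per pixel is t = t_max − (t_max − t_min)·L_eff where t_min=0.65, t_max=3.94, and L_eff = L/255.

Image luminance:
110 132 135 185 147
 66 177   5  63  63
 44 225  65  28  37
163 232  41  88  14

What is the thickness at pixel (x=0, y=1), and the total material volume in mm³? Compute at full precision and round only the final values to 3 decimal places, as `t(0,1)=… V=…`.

t(0,1)=3.088 V=66.155

span = t_max - t_min = 3.94 - 0.65 = 3.290
L(0,1) = 66, L_eff = 66/255 = 0.258824
t(0,1) = 3.94 - 3.290·0.258824 = 3.088
Σt over all 4·5 pixels = 67241/1275 ≈ 52.7380392
V = pitch²·Σt = 1.12²·67241/1275 = 66.155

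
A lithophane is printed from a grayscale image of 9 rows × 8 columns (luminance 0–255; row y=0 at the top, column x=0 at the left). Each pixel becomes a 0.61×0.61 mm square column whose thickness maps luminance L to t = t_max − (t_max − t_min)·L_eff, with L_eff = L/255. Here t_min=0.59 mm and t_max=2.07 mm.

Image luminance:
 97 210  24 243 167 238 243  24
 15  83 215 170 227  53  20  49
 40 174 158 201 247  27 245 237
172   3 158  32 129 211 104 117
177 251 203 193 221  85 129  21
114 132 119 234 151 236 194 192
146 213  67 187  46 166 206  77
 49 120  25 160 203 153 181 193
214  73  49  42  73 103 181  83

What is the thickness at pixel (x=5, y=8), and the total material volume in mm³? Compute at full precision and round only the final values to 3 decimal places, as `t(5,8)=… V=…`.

t(5,8)=1.472 V=33.872

span = t_max - t_min = 2.07 - 0.59 = 1.480
L(5,8) = 103, L_eff = 103/255 = 0.403922
t(5,8) = 2.07 - 1.480·0.403922 = 1.472
Σt over all 9·8 pixels = 116063/1275 ≈ 91.0298039
V = pitch²·Σt = 0.61²·116063/1275 = 33.872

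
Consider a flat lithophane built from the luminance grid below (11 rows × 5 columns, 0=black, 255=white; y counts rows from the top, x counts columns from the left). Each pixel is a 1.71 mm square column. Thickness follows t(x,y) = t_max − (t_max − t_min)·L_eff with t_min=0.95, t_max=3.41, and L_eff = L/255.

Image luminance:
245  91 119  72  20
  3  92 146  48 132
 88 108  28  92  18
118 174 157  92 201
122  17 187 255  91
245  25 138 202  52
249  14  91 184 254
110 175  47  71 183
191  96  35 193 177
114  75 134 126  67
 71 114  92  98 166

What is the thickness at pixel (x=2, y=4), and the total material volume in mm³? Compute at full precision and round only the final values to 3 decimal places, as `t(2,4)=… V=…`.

span = t_max - t_min = 3.41 - 0.95 = 2.460
L(2,4) = 187, L_eff = 187/255 = 0.733333
t(2,4) = 3.41 - 2.460·0.733333 = 1.606
Σt over all 11·5 pixels = 212153/1700 ≈ 124.7958824
V = pitch²·Σt = 1.71²·212153/1700 = 364.916

t(2,4)=1.606 V=364.916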